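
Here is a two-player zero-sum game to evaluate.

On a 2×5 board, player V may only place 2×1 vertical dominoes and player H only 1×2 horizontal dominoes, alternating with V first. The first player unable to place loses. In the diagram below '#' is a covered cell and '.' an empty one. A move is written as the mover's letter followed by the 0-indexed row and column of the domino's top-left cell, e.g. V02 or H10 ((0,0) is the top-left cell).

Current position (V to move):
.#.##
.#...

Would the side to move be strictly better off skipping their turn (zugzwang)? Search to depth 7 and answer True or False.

zugzwang(.#.##/.#..., V) = False

p1 V@[.#.##/.#...]: V00[##.##/##...]-1 V02[.####/.##..]+1*
p2 H@[.####/.##..]: H13[.####/.####]-1*
p3 V@[.####/.####]: V00[#####/#####]+1*
p4 H@[#####/#####] terminal -1; root [.#.##/.#...] d7
pass branch (H moves first from the same position):
  | p1 H@[.#.##/.#...]: H12[.#.##/.###.]-1* H13[.#.##/.#.##]-1
  | p2 V@[.#.##/.###.]: V00[##.##/####.]+1*
  | p3 H@[##.##/####.] terminal -1; root [.#.##/.#...] d7
V moving scores +1; V passing scores +1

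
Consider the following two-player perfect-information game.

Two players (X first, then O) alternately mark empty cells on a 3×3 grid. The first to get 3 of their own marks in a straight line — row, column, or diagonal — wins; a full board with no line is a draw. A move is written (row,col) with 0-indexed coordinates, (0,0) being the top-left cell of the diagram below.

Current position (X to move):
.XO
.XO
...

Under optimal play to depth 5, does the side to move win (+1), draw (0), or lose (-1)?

p1 X@[.XO/.XO/...]: (0,0)[XXO/.XO/...]-1 (1,0)[.XO/XXO/...]-1 (2,0)[.XO/.XO/X..]-1 (2,1)[.XO/.XO/.X.]+1* (2,2)[.XO/.XO/..X]+1
p2 O@[.XO/.XO/.X.] terminal -1; root [.XO/.XO/...] d5

value(.XO/.XO/..., X) = +1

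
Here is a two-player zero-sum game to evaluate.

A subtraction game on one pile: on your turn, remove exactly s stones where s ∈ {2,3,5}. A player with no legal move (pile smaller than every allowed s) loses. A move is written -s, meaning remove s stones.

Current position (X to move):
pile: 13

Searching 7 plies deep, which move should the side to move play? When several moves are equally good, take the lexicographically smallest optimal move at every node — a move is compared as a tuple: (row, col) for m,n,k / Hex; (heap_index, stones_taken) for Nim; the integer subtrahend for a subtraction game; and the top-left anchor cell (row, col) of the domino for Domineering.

X's best at [13]: -5

[13] X move#1: -2:-1/11, -3:-1/10, -5:+1/8*
[8] O move#2: -2:-1/6*, -3:-1/5, -5:-1/3
[6] X move#3: -2:-1/4, -3:-1/3, -5:+1/1*
[1] end (terminal -1, O#4); searched 13 to 7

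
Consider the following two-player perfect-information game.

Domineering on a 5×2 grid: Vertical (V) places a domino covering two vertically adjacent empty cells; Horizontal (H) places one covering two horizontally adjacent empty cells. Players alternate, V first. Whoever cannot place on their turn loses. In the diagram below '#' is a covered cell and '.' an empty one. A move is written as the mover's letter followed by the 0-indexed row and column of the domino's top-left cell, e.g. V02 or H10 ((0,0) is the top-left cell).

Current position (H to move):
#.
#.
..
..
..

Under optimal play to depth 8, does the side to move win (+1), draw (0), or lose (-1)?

[#./#./../../..] H move#1: H20:-1/#./#./##/../.., H30:+1/#./#./../##/..*, H40:-1/#./#./../../##
[#./#./../##/..] V move#2: V01:-1/##/##/../##/..*, V11:-1/#./##/.#/##/..
[##/##/../##/..] H move#3: H20:+1/##/##/##/##/..*, H40:+1/##/##/../##/##
[##/##/##/##/..] end (terminal -1, V#4); searched #./#./../../.. to 8

value(#./#./../../.., H) = +1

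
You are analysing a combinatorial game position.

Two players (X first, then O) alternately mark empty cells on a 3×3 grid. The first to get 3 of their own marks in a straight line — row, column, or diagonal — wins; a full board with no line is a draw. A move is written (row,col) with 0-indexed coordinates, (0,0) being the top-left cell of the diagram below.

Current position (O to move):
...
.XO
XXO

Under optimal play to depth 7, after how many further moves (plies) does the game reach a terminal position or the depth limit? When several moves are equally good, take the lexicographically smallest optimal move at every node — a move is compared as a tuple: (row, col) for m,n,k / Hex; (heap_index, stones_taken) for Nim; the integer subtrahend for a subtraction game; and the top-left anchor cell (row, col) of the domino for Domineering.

[.../.XO/XXO] O move#1: (0,0):-1/O../.XO/XXO, (0,1):-1/.O./.XO/XXO, (0,2):+1/..O/.XO/XXO*, (1,0):-1/.../OXO/XXO
[..O/.XO/XXO] end (terminal -1, X#2); searched .../.XO/XXO to 7

PV length from [.../.XO/XXO]: 1 ply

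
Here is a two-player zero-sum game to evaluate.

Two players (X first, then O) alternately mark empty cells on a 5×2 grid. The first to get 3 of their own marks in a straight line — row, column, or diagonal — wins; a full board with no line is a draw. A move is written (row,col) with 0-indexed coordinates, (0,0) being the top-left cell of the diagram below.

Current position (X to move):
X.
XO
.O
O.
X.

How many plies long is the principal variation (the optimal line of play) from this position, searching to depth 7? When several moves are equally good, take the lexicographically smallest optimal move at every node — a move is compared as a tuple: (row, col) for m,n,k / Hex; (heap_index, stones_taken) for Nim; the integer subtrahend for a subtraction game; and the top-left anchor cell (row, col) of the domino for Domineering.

p1 X@[X./XO/.O/O./X.]: (0,1)[XX/XO/.O/O./X.]-1 (2,0)[X./XO/XO/O./X.]+1* (3,1)[X./XO/.O/OX/X.]-1 (4,1)[X./XO/.O/O./XX]-1
p2 O@[X./XO/XO/O./X.] terminal -1; root [X./XO/.O/O./X.] d7

PV length from [X./XO/.O/O./X.]: 1 ply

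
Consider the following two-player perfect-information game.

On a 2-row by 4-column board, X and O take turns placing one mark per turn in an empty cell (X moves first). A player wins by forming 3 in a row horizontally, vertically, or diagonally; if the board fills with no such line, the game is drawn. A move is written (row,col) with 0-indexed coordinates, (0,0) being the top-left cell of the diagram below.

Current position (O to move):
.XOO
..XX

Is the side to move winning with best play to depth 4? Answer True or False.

[.XOO/..XX] O move#1: (0,0):-1/OXOO/..XX, (1,0):-1/.XOO/O.XX, (1,1):+0/.XOO/.OXX*
[.XOO/.OXX] X move#2: (0,0):+0/XXOO/.OXX*, (1,0):+0/.XOO/XOXX
[XXOO/.OXX] O move#3: (1,0):+0/XXOO/OOXX*
[XXOO/OOXX] end (terminal +0, X#4); searched .XOO/..XX to 4

O winning at [.XOO/..XX]: False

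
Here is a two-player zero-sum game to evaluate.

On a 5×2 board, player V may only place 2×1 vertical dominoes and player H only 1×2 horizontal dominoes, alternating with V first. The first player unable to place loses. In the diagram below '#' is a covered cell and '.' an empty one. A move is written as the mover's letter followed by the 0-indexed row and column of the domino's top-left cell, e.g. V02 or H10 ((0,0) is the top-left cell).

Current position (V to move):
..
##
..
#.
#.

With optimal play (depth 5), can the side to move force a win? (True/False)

p1 V@[../##/../#./#.]: V21[../##/.#/##/#.]-1* V31[../##/../##/##]-1
p2 H@[../##/.#/##/#.]: H00[##/##/.#/##/#.]+1*
p3 V@[##/##/.#/##/#.] terminal -1; root [../##/../#./#.] d5

V winning at [../##/../#./#.]: False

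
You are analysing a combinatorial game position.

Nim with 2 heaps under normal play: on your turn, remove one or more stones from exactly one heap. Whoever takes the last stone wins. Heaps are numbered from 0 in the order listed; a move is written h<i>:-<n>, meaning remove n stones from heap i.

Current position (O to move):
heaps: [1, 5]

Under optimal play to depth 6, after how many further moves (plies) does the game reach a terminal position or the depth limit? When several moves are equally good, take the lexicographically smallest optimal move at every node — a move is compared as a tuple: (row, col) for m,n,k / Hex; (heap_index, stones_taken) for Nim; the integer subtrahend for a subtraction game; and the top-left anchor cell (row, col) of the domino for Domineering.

[(1,5)] O move#1: h0:-1:-1/(0,5), h1:-1:-1/(1,4), h1:-2:-1/(1,3), h1:-3:-1/(1,2), h1:-4:+1/(1,1)*, h1:-5:-1/(1,0)
[(1,1)] X move#2: h0:-1:-1/(0,1)*, h1:-1:-1/(1,0)
[(0,1)] O move#3: h1:-1:+1/(0,0)*
[(0,0)] end (terminal -1, X#4); searched (1,5) to 6

PV length from [(1,5)]: 3 plies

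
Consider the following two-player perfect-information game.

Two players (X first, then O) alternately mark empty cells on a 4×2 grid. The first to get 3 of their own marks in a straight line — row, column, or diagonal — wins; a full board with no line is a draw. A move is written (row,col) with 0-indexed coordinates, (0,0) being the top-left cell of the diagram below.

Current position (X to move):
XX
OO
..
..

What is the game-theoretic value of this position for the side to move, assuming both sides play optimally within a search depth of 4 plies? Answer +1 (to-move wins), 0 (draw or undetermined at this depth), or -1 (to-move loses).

ply 1, X at XX/OO/../.. | (2,0)=+0→XX/OO/X./..*; (2,1)=+0→XX/OO/.X/..; (3,0)=+0→XX/OO/../X.; (3,1)=+0→XX/OO/../.X
ply 2, O at XX/OO/X./.. | (2,1)=+0→XX/OO/XO/..*; (3,0)=+0→XX/OO/X./O.; (3,1)=+0→XX/OO/X./.O
ply 3, X at XX/OO/XO/.. | (3,0)=-1→XX/OO/XO/X.; (3,1)=+0→XX/OO/XO/.X*
ply 4, O at XX/OO/XO/.X | (3,0)=+0→XX/OO/XO/OX*
ply 5: XX/OO/XO/OX is terminal +0 (X); from XX/OO/../.. depth 4

value(XX/OO/../.., X) = 0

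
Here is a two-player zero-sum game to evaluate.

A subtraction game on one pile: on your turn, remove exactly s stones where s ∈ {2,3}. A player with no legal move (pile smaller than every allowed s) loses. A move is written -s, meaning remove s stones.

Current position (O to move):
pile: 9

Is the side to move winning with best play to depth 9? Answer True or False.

p1 O@[9]: -2[7]-1 -3[6]+1*
p2 X@[6]: -2[4]-1* -3[3]-1
p3 O@[4]: -2[2]-1 -3[1]+1*
p4 X@[1] terminal -1; root [9] d9

O winning at [9]: True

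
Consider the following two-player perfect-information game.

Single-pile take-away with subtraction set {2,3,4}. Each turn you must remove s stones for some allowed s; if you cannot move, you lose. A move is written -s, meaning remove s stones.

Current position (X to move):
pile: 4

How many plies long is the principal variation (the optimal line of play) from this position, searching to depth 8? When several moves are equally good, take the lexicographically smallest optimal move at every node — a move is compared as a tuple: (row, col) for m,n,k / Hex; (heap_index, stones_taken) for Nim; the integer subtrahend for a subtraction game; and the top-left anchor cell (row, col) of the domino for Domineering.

ply 1, X at 4 | -2=-1→2; -3=+1→1*; -4=+1→0
ply 2: 1 is terminal -1 (O); from 4 depth 8

PV length from [4]: 1 ply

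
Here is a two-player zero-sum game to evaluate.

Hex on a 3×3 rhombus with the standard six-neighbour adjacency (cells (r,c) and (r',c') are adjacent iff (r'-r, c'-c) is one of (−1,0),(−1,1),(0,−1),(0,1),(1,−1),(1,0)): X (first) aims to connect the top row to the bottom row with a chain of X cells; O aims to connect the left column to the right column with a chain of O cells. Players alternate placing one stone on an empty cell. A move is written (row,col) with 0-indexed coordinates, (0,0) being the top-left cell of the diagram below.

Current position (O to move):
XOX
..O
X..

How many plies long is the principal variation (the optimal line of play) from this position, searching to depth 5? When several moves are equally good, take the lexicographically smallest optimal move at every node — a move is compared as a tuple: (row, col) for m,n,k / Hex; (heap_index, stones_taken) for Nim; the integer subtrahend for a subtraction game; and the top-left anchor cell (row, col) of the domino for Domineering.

PV length from [XOX/..O/X..]: 2 plies

p1 O@[XOX/..O/X..]: (1,0)[XOX/O.O/X..]-1* (1,1)[XOX/.OO/X..]-1 (2,1)[XOX/..O/XO.]-1 (2,2)[XOX/..O/X.O]-1
p2 X@[XOX/O.O/X..]: (1,1)[XOX/OXO/X..]+1* (2,1)[XOX/O.O/XX.]-1 (2,2)[XOX/O.O/X.X]-1
p3 O@[XOX/OXO/X..] terminal -1; root [XOX/..O/X..] d5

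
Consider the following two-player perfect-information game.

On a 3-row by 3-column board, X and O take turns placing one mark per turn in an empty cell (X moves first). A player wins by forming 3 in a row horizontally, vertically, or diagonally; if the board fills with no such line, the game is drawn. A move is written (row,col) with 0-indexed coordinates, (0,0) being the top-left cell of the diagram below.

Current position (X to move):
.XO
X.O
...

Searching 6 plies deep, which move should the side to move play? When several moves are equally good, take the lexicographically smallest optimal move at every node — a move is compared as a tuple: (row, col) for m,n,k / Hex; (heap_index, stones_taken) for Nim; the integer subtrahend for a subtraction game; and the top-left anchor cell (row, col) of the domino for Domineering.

[.XO/X.O/...] X move#1: (0,0):-1/XXO/X.O/..., (1,1):-1/.XO/XXO/..., (2,0):-1/.XO/X.O/X.., (2,1):-1/.XO/X.O/.X., (2,2):+1/.XO/X.O/..X*
[.XO/X.O/..X] O move#2: (0,0):-1/OXO/X.O/..X*, (1,1):-1/.XO/XOO/..X, (2,0):-1/.XO/X.O/O.X, (2,1):-1/.XO/X.O/.OX
[OXO/X.O/..X] X move#3: (1,1):+0/OXO/XXO/..X, (2,0):+0/OXO/X.O/X.X, (2,1):+1/OXO/X.O/.XX*
[OXO/X.O/.XX] O move#4: (1,1):-1/OXO/XOO/.XX*, (2,0):-1/OXO/X.O/OXX
[OXO/XOO/.XX] X move#5: (2,0):+1/OXO/XOO/XXX*
[OXO/XOO/XXX] end (terminal -1, O#6); searched .XO/X.O/... to 6

X's best at [.XO/X.O/...]: (2,2)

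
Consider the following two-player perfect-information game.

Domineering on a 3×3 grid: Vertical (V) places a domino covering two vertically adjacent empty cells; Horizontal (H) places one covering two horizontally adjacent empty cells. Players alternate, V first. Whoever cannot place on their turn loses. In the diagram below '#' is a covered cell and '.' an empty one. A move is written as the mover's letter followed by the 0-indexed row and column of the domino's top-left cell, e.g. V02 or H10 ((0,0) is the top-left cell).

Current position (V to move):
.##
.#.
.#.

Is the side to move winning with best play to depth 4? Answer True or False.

ply 1, V at .##/.#./.#. | V00=+1→###/##./.#.*; V10=+1→.##/##./##.; V12=+1→.##/.##/.##
ply 2: ###/##./.#. is terminal -1 (H); from .##/.#./.#. depth 4

V winning at [.##/.#./.#.]: True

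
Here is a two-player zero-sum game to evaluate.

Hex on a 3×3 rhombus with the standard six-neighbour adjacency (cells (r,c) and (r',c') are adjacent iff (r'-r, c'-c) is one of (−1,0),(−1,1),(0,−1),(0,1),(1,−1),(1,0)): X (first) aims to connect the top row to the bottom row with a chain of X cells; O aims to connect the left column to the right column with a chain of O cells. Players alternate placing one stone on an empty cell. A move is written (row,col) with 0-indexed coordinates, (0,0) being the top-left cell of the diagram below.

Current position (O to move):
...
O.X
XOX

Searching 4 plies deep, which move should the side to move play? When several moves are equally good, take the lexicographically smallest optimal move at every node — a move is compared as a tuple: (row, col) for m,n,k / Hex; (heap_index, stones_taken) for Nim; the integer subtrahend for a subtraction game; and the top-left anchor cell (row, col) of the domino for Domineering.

p1 O@[.../O.X/XOX]: (0,0)[O../O.X/XOX]-1 (0,1)[.O./O.X/XOX]-1 (0,2)[..O/O.X/XOX]+1* (1,1)[.../OOX/XOX]-1
p2 X@[..O/O.X/XOX]: (0,0)[X.O/O.X/XOX]-1* (0,1)[.XO/O.X/XOX]-1 (1,1)[..O/OXX/XOX]-1
p3 O@[X.O/O.X/XOX]: (0,1)[XOO/O.X/XOX]+1* (1,1)[X.O/OOX/XOX]+1
p4 X@[XOO/O.X/XOX] terminal -1; root [.../O.X/XOX] d4

O's best at [.../O.X/XOX]: (0,2)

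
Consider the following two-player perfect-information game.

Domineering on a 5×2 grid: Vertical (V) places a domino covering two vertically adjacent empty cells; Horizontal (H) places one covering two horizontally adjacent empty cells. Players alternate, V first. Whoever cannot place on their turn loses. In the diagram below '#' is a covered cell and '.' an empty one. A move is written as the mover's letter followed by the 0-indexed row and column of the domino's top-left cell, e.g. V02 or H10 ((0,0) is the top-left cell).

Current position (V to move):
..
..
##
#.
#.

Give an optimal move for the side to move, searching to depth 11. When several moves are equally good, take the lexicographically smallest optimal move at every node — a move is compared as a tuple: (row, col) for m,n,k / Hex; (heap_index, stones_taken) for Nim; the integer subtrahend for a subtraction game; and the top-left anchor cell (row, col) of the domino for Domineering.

V's best at [../../##/#./#.]: V00

p1 V@[../../##/#./#.]: V00[#./#./##/#./#.]+1* V01[.#/.#/##/#./#.]+1 V31[../../##/##/##]-1
p2 H@[#./#./##/#./#.] terminal -1; root [../../##/#./#.] d11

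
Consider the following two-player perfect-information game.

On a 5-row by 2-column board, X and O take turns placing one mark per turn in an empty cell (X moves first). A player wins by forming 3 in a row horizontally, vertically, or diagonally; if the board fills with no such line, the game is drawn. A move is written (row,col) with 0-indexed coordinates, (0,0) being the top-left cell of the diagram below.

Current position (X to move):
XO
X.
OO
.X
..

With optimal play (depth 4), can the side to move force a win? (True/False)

X winning at [XO/X./OO/.X/..]: False

p1 X@[XO/X./OO/.X/..]: (1,1)[XO/XX/OO/.X/..]+0* (3,0)[XO/X./OO/XX/..]-1 (4,0)[XO/X./OO/.X/X.]-1 (4,1)[XO/X./OO/.X/.X]-1
p2 O@[XO/XX/OO/.X/..]: (3,0)[XO/XX/OO/OX/..]+0* (4,0)[XO/XX/OO/.X/O.]+0 (4,1)[XO/XX/OO/.X/.O]+0
p3 X@[XO/XX/OO/OX/..]: (4,0)[XO/XX/OO/OX/X.]+0* (4,1)[XO/XX/OO/OX/.X]-1
p4 O@[XO/XX/OO/OX/X.]: (4,1)[XO/XX/OO/OX/XO]+0*
p5 X@[XO/XX/OO/OX/XO] terminal +0; root [XO/X./OO/.X/..] d4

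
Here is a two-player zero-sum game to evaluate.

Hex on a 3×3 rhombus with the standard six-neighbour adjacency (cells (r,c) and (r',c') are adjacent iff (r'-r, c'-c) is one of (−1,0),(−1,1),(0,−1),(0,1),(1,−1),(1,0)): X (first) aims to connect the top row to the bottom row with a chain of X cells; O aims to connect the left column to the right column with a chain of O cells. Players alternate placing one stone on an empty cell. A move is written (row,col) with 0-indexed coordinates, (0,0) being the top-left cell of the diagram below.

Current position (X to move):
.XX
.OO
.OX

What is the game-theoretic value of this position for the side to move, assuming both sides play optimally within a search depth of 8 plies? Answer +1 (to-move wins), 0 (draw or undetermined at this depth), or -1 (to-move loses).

value(.XX/.OO/.OX, X) = -1

ply 1, X at .XX/.OO/.OX | (0,0)=-1→XXX/.OO/.OX*; (1,0)=-1→.XX/XOO/.OX; (2,0)=-1→.XX/.OO/XOX
ply 2, O at XXX/.OO/.OX | (1,0)=+1→XXX/OOO/.OX*; (2,0)=+1→XXX/.OO/OOX
ply 3: XXX/OOO/.OX is terminal -1 (X); from .XX/.OO/.OX depth 8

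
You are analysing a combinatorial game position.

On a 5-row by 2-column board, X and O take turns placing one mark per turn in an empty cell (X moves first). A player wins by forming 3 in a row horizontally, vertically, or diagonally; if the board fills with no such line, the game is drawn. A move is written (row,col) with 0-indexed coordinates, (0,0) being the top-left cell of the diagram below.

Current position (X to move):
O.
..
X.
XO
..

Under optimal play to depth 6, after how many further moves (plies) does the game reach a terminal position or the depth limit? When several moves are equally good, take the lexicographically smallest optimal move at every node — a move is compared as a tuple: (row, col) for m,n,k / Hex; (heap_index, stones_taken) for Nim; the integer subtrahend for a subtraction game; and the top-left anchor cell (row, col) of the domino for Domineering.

PV length from [O./../X./XO/..]: 5 plies

[O./../X./XO/..] X move#1: (0,1):+1/OX/../X./XO/..*, (1,0):+1/O./X./X./XO/.., (1,1):+1/O./.X/X./XO/.., (2,1):+1/O./../XX/XO/.., (4,0):+1/O./../X./XO/X., (4,1):+1/O./../X./XO/.X
[OX/../X./XO/..] O move#2: (1,0):-1/OX/O./X./XO/..*, (1,1):-1/OX/.O/X./XO/.., (2,1):-1/OX/../XO/XO/.., (4,0):-1/OX/../X./XO/O., (4,1):-1/OX/../X./XO/.O
[OX/O./X./XO/..] X move#3: (1,1):+1/OX/OX/X./XO/..*, (2,1):+1/OX/O./XX/XO/.., (4,0):+1/OX/O./X./XO/X., (4,1):+0/OX/O./X./XO/.X
[OX/OX/X./XO/..] O move#4: (2,1):-1/OX/OX/XO/XO/..*, (4,0):-1/OX/OX/X./XO/O., (4,1):-1/OX/OX/X./XO/.O
[OX/OX/XO/XO/..] X move#5: (4,0):+1/OX/OX/XO/XO/X.*, (4,1):+0/OX/OX/XO/XO/.X
[OX/OX/XO/XO/X.] end (terminal -1, O#6); searched O./../X./XO/.. to 6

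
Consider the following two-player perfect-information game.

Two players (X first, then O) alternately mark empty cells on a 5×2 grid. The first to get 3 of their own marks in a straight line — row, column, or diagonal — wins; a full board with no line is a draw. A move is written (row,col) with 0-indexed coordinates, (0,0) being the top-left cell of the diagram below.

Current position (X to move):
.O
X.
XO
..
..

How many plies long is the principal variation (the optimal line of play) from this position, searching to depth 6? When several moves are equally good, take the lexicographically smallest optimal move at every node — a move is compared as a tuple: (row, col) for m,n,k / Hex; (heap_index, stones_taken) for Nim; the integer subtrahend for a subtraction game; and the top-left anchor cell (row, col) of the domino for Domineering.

PV length from [.O/X./XO/../..]: 1 ply

[.O/X./XO/../..] X move#1: (0,0):+1/XO/X./XO/../..*, (1,1):+1/.O/XX/XO/../.., (3,0):+1/.O/X./XO/X./.., (3,1):-1/.O/X./XO/.X/.., (4,0):-1/.O/X./XO/../X., (4,1):-1/.O/X./XO/../.X
[XO/X./XO/../..] end (terminal -1, O#2); searched .O/X./XO/../.. to 6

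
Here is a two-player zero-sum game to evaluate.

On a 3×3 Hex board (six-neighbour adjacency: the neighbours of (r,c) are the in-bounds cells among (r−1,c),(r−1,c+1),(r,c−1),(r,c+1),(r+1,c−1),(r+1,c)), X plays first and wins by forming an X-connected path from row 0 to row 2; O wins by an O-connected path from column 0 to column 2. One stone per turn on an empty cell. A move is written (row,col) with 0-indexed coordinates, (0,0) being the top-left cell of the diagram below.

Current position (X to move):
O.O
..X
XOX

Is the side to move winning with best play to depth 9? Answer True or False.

[O.O/..X/XOX] X move#1: (0,1):+1/OXO/..X/XOX*, (1,0):-1/O.O/X.X/XOX, (1,1):-1/O.O/.XX/XOX
[OXO/..X/XOX] O move#2: (1,0):-1/OXO/O.X/XOX*, (1,1):-1/OXO/.OX/XOX
[OXO/O.X/XOX] X move#3: (1,1):+1/OXO/OXX/XOX*
[OXO/OXX/XOX] end (terminal -1, O#4); searched O.O/..X/XOX to 9

X winning at [O.O/..X/XOX]: True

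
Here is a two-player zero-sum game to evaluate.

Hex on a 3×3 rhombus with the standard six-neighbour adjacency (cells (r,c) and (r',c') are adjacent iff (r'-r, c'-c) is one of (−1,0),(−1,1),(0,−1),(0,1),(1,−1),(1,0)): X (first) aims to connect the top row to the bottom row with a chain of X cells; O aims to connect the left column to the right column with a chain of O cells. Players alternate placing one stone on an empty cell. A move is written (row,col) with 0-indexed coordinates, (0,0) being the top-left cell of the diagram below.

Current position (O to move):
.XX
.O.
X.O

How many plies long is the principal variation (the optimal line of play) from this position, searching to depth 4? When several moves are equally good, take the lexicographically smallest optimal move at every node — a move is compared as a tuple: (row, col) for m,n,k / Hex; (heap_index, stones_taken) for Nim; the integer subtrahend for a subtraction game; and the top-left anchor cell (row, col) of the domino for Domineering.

p1 O@[.XX/.O./X.O]: (0,0)[OXX/.O./X.O]-1 (1,0)[.XX/OO./X.O]+1* (1,2)[.XX/.OO/X.O]-1 (2,1)[.XX/.O./XOO]-1
p2 X@[.XX/OO./X.O]: (0,0)[XXX/OO./X.O]-1* (1,2)[.XX/OOX/X.O]-1 (2,1)[.XX/OO./XXO]-1
p3 O@[XXX/OO./X.O]: (1,2)[XXX/OOO/X.O]+1* (2,1)[XXX/OO./XOO]+1
p4 X@[XXX/OOO/X.O] terminal -1; root [.XX/.O./X.O] d4

PV length from [.XX/.O./X.O]: 3 plies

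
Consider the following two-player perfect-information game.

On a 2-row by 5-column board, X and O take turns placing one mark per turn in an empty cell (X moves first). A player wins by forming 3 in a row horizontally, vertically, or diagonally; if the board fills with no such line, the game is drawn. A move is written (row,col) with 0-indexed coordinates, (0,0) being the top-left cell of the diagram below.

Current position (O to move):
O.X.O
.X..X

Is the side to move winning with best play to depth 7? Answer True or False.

O winning at [O.X.O/.X..X]: False

p1 O@[O.X.O/.X..X]: (0,1)[OOX.O/.X..X]-1 (0,3)[O.XOO/.X..X]-1 (1,0)[O.X.O/OX..X]+0* (1,2)[O.X.O/.XO.X]+0 (1,3)[O.X.O/.X.OX]+0
p2 X@[O.X.O/OX..X]: (0,1)[OXX.O/OX..X]+0* (0,3)[O.XXO/OX..X]+0 (1,2)[O.X.O/OXX.X]+0 (1,3)[O.X.O/OX.XX]+0
p3 O@[OXX.O/OX..X]: (0,3)[OXXOO/OX..X]+0* (1,2)[OXX.O/OXO.X]-1 (1,3)[OXX.O/OX.OX]-1
p4 X@[OXXOO/OX..X]: (1,2)[OXXOO/OXX.X]+0* (1,3)[OXXOO/OX.XX]+0
p5 O@[OXXOO/OXX.X]: (1,3)[OXXOO/OXXOX]+0*
p6 X@[OXXOO/OXXOX] terminal +0; root [O.X.O/.X..X] d7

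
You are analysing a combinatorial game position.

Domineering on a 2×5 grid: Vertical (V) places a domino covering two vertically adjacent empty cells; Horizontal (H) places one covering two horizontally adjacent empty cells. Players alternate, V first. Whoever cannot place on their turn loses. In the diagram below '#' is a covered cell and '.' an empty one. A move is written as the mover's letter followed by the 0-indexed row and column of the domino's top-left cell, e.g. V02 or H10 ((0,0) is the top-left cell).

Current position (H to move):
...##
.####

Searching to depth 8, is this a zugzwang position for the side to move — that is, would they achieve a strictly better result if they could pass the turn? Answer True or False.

p1 H@[...##/.####]: H00[##.##/.####]+1* H01[.####/.####]-1
p2 V@[##.##/.####] terminal -1; root [...##/.####] d8
suppose H passes — search the same position with V to move:
pass> p1 V@[...##/.####]: V00[#..##/#####]-1*
pass> p2 H@[#..##/#####]: H01[#####/#####]+1*
pass> p3 V@[#####/#####] terminal -1; root [...##/.####] d8
for H: play +1, pass +1

zugzwang(...##/.####, H) = False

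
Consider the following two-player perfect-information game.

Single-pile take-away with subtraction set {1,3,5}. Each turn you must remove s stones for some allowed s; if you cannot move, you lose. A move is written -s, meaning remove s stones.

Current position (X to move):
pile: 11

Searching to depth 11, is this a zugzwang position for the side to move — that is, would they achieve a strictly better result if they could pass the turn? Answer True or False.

[11] X move#1: -1:+1/10*, -3:+1/8, -5:+1/6
[10] O move#2: -1:-1/9*, -3:-1/7, -5:-1/5
[9] X move#3: -1:+1/8*, -3:+1/6, -5:+1/4
[8] O move#4: -1:-1/7*, -3:-1/5, -5:-1/3
[7] X move#5: -1:+1/6*, -3:+1/4, -5:+1/2
[6] O move#6: -1:-1/5*, -3:-1/3, -5:-1/1
[5] X move#7: -1:+1/4*, -3:+1/2, -5:+1/0
[4] O move#8: -1:-1/3*, -3:-1/1
[3] X move#9: -1:+1/2*, -3:+1/0
[2] O move#10: -1:-1/1*
[1] X move#11: -1:+1/0*
[0] end (terminal -1, O#12); searched 11 to 11
suppose X passes — search the same position with O to move:
pass> [11] O move#1: -1:+1/10*, -3:+1/8, -5:+1/6
pass> [10] X move#2: -1:-1/9*, -3:-1/7, -5:-1/5
pass> [9] O move#3: -1:+1/8*, -3:+1/6, -5:+1/4
pass> [8] X move#4: -1:-1/7*, -3:-1/5, -5:-1/3
pass> [7] O move#5: -1:+1/6*, -3:+1/4, -5:+1/2
pass> [6] X move#6: -1:-1/5*, -3:-1/3, -5:-1/1
pass> [5] O move#7: -1:+1/4*, -3:+1/2, -5:+1/0
pass> [4] X move#8: -1:-1/3*, -3:-1/1
pass> [3] O move#9: -1:+1/2*, -3:+1/0
pass> [2] X move#10: -1:-1/1*
pass> [1] O move#11: -1:+1/0*
pass> [0] end (terminal -1, X#12); searched 11 to 11
for X: play +1, pass -1

zugzwang(11, X) = False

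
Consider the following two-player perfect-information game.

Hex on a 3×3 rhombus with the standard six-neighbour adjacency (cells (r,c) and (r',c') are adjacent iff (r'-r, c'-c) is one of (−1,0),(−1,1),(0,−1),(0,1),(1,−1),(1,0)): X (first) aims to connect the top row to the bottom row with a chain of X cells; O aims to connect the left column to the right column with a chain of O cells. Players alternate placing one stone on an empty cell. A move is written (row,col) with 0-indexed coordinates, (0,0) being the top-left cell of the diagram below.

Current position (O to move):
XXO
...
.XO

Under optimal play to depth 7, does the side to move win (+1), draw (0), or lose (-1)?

ply 1, O at XXO/.../.XO | (1,0)=-1→XXO/O../.XO; (1,1)=+1→XXO/.O./.XO*; (1,2)=-1→XXO/..O/.XO; (2,0)=-1→XXO/.../OXO
ply 2, X at XXO/.O./.XO | (1,0)=-1→XXO/XO./.XO*; (1,2)=-1→XXO/.OX/.XO; (2,0)=-1→XXO/.O./XXO
ply 3, O at XXO/XO./.XO | (1,2)=-1→XXO/XOO/.XO; (2,0)=+1→XXO/XO./OXO*
ply 4: XXO/XO./OXO is terminal -1 (X); from XXO/.../.XO depth 7

value(XXO/.../.XO, O) = +1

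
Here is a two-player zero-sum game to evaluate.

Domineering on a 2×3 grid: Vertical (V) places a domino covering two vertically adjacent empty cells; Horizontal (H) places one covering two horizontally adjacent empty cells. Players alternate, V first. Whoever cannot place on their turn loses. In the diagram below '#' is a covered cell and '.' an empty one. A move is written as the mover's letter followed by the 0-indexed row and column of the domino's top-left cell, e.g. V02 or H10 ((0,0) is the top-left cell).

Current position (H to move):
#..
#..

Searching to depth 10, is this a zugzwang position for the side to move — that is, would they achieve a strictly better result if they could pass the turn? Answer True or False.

p1 H@[#../#..]: H01[###/#..]+1* H11[#../###]+1
p2 V@[###/#..] terminal -1; root [#../#..] d10
pass branch (V moves first from the same position):
  | p1 V@[#../#..]: V01[##./##.]+1* V02[#.#/#.#]+1
  | p2 H@[##./##.] terminal -1; root [#../#..] d10
H moving scores +1; H passing scores -1

zugzwang(#../#.., H) = False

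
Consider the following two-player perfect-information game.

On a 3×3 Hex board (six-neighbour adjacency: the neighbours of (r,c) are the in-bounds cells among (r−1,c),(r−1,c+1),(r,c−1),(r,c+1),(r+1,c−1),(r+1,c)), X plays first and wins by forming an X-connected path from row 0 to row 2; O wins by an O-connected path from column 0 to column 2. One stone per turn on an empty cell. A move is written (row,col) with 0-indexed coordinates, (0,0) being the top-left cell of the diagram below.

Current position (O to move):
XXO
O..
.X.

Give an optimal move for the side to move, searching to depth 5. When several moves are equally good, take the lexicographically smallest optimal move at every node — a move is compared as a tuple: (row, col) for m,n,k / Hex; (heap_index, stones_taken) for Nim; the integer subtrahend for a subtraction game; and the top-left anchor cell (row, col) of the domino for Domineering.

O's best at [XXO/O../.X.]: (1,1)

p1 O@[XXO/O../.X.]: (1,1)[XXO/OO./.X.]+1* (1,2)[XXO/O.O/.X.]-1 (2,0)[XXO/O../OX.]-1 (2,2)[XXO/O../.XO]-1
p2 X@[XXO/OO./.X.] terminal -1; root [XXO/O../.X.] d5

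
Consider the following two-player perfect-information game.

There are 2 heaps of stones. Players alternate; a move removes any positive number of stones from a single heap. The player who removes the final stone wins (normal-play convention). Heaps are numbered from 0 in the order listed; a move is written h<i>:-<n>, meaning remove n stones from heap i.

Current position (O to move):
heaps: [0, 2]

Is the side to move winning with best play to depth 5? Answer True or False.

O winning at [(0,2)]: True

ply 1, O at (0,2) | h1:-1=-1→(0,1); h1:-2=+1→(0,0)*
ply 2: (0,0) is terminal -1 (X); from (0,2) depth 5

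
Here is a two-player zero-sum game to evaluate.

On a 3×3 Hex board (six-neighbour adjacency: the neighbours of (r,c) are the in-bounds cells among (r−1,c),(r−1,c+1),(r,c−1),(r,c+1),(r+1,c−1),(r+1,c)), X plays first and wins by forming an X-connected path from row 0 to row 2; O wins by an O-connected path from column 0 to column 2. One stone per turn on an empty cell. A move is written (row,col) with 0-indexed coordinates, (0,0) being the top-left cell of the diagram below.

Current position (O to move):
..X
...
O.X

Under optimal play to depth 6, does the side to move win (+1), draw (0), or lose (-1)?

ply 1, O at ..X/.../O.X | (0,0)=-1→O.X/.../O.X; (0,1)=-1→.OX/.../O.X; (1,0)=-1→..X/O../O.X; (1,1)=-1→..X/.O./O.X; (1,2)=+1→..X/..O/O.X*; (2,1)=-1→..X/.../OOX
ply 2, X at ..X/..O/O.X | (0,0)=-1→X.X/..O/O.X*; (0,1)=-1→.XX/..O/O.X; (1,0)=-1→..X/X.O/O.X; (1,1)=-1→..X/.XO/O.X; (2,1)=-1→..X/..O/OXX
ply 3, O at X.X/..O/O.X | (0,1)=+1→XOX/..O/O.X*; (1,0)=+1→X.X/O.O/O.X; (1,1)=+1→X.X/.OO/O.X; (2,1)=+1→X.X/..O/OOX
ply 4, X at XOX/..O/O.X | (1,0)=-1→XOX/X.O/O.X*; (1,1)=-1→XOX/.XO/O.X; (2,1)=-1→XOX/..O/OXX
ply 5, O at XOX/X.O/O.X | (1,1)=+1→XOX/XOO/O.X*; (2,1)=+1→XOX/X.O/OOX
ply 6: XOX/XOO/O.X is terminal -1 (X); from ..X/.../O.X depth 6

value(..X/.../O.X, O) = +1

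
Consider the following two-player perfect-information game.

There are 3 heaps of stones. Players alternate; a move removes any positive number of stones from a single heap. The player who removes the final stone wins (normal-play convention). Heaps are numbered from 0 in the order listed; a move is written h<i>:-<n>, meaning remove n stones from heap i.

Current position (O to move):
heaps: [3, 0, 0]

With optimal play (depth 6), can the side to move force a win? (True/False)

O winning at [(3,0,0)]: True

ply 1, O at (3,0,0) | h0:-1=-1→(2,0,0); h0:-2=-1→(1,0,0); h0:-3=+1→(0,0,0)*
ply 2: (0,0,0) is terminal -1 (X); from (3,0,0) depth 6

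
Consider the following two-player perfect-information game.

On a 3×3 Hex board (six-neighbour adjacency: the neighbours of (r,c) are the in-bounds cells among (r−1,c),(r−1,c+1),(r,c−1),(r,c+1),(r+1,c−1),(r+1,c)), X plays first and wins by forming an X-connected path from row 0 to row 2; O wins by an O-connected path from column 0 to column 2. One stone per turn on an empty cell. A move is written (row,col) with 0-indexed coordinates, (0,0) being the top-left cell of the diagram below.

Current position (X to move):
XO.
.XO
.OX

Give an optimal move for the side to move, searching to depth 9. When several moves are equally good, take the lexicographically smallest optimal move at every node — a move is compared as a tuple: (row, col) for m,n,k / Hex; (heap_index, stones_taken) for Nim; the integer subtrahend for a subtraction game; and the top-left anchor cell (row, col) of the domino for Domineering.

[XO./.XO/.OX] X move#1: (0,2):-1/XOX/.XO/.OX, (1,0):-1/XO./XXO/.OX, (2,0):+1/XO./.XO/XOX*
[XO./.XO/XOX] O move#2: (0,2):-1/XOO/.XO/XOX*, (1,0):-1/XO./OXO/XOX
[XOO/.XO/XOX] X move#3: (1,0):+1/XOO/XXO/XOX*
[XOO/XXO/XOX] end (terminal -1, O#4); searched XO./.XO/.OX to 9

X's best at [XO./.XO/.OX]: (2,0)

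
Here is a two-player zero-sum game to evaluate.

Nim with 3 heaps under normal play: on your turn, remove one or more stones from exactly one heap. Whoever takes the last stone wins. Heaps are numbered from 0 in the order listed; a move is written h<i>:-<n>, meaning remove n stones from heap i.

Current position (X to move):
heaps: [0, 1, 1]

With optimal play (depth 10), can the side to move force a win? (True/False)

ply 1, X at (0,1,1) | h1:-1=-1→(0,0,1)*; h2:-1=-1→(0,1,0)
ply 2, O at (0,0,1) | h2:-1=+1→(0,0,0)*
ply 3: (0,0,0) is terminal -1 (X); from (0,1,1) depth 10

X winning at [(0,1,1)]: False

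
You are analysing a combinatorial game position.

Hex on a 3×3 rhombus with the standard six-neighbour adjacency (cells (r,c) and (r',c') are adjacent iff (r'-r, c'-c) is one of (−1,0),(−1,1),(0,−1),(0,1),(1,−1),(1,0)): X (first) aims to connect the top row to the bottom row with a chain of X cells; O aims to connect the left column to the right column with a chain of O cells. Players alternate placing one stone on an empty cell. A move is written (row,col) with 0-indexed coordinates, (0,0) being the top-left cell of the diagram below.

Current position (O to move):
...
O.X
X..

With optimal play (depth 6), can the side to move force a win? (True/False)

p1 O@[.../O.X/X..]: (0,0)[O../O.X/X..]-1 (0,1)[.O./O.X/X..]-1 (0,2)[..O/O.X/X..]+1* (1,1)[.../OOX/X..]-1 (2,1)[.../O.X/XO.]-1 (2,2)[.../O.X/X.O]-1
p2 X@[..O/O.X/X..]: (0,0)[X.O/O.X/X..]-1* (0,1)[.XO/O.X/X..]-1 (1,1)[..O/OXX/X..]-1 (2,1)[..O/O.X/XX.]-1 (2,2)[..O/O.X/X.X]-1
p3 O@[X.O/O.X/X..]: (0,1)[XOO/O.X/X..]+1* (1,1)[X.O/OOX/X..]+1 (2,1)[X.O/O.X/XO.]+1 (2,2)[X.O/O.X/X.O]+1
p4 X@[XOO/O.X/X..] terminal -1; root [.../O.X/X..] d6

O winning at [.../O.X/X..]: True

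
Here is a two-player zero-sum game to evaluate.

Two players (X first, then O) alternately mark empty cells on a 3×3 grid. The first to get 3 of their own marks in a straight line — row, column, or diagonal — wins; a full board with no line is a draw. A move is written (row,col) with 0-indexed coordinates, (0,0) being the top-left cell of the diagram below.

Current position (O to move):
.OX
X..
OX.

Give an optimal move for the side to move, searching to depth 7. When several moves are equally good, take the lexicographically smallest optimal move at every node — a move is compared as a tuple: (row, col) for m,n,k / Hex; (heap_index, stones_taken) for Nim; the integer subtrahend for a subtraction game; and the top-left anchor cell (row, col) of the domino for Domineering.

p1 O@[.OX/X../OX.]: (0,0)[OOX/X../OX.]-1 (1,1)[.OX/XO./OX.]+0* (1,2)[.OX/X.O/OX.]+0 (2,2)[.OX/X../OXO]+0
p2 X@[.OX/XO./OX.]: (0,0)[XOX/XO./OX.]+0* (1,2)[.OX/XOX/OX.]+0 (2,2)[.OX/XO./OXX]+0
p3 O@[XOX/XO./OX.]: (1,2)[XOX/XOO/OX.]+0* (2,2)[XOX/XO./OXO]+0
p4 X@[XOX/XOO/OX.]: (2,2)[XOX/XOO/OXX]+0*
p5 O@[XOX/XOO/OXX] terminal +0; root [.OX/X../OX.] d7

O's best at [.OX/X../OX.]: (1,1)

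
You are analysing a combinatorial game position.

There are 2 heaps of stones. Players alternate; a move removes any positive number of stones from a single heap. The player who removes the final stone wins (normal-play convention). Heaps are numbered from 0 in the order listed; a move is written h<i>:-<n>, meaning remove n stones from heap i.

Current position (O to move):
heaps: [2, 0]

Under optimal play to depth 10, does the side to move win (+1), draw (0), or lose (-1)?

value((2,0), O) = +1

ply 1, O at (2,0) | h0:-1=-1→(1,0); h0:-2=+1→(0,0)*
ply 2: (0,0) is terminal -1 (X); from (2,0) depth 10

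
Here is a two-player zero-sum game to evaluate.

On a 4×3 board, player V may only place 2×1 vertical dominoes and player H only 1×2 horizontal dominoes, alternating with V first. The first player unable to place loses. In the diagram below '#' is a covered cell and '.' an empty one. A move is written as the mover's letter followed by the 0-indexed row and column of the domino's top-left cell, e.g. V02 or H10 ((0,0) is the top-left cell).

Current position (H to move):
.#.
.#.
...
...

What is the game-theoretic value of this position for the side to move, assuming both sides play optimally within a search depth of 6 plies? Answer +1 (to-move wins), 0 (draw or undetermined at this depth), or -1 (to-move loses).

value(.#./.#./.../..., H) = -1

[.#./.#./.../...] H move#1: H20:-1/.#./.#./##./...*, H21:-1/.#./.#./.##/..., H30:-1/.#./.#./.../##., H31:-1/.#./.#./.../.##
[.#./.#./##./...] V move#2: V00:+1/##./##./##./...*, V02:+1/.##/.##/##./..., V12:+1/.#./.##/###/..., V22:+1/.#./.#./###/..#
[##./##./##./...] H move#3: H30:-1/##./##./##./##.*, H31:-1/##./##./##./.##
[##./##./##./##.] V move#4: V02:+1/###/###/##./##.*, V12:+1/##./###/###/##., V22:+1/##./##./###/###
[###/###/##./##.] end (terminal -1, H#5); searched .#./.#./.../... to 6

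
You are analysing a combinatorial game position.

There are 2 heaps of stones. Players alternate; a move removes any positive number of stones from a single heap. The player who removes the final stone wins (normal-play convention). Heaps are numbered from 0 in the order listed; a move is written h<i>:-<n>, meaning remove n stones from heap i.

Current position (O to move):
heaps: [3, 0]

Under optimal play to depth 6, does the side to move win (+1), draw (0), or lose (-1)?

value((3,0), O) = +1

ply 1, O at (3,0) | h0:-1=-1→(2,0); h0:-2=-1→(1,0); h0:-3=+1→(0,0)*
ply 2: (0,0) is terminal -1 (X); from (3,0) depth 6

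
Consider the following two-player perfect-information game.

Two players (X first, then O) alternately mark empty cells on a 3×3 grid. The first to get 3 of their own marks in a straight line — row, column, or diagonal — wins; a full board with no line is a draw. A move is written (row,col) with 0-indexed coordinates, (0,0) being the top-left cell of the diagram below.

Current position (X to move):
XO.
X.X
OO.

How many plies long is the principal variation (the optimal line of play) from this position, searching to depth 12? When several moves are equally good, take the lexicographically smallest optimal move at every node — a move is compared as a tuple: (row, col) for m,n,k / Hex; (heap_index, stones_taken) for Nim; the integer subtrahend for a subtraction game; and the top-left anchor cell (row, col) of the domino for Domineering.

p1 X@[XO./X.X/OO.]: (0,2)[XOX/X.X/OO.]-1 (1,1)[XO./XXX/OO.]+1* (2,2)[XO./X.X/OOX]-1
p2 O@[XO./XXX/OO.] terminal -1; root [XO./X.X/OO.] d12

PV length from [XO./X.X/OO.]: 1 ply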